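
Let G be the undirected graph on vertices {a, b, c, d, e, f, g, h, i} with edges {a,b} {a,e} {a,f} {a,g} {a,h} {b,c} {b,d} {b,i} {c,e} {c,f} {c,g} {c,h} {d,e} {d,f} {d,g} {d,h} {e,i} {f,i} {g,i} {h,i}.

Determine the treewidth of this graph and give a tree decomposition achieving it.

Treewidth 4.
One such decomposition:
Bags: B1 = {a, b, c, d, i}  B2 = {a, c, d, h, i}  B3 = {a, c, d, f, i}  B4 = {a, c, d, g, i}  B5 = {a, c, d, e, i}
Tree: B1–B2, B2–B3, B3–B4, B4–B5

Every bag has size at most 5, so the width is 5 − 1 = 4 and tw(G) ≤ 4. For the lower bound: the 5 vertex sets {b,i}, {a,h}, {d,f}, {c}, {g} are disjoint, each induces a connected subgraph, and every pair is joined by at least one edge of G. Contracting each set to a single vertex therefore yields K_{5} as a minor, and since treewidth is minor-monotone, tw(G) ≥ tw(K_{5}) = 4. Combining the bounds, tw(G) = 4.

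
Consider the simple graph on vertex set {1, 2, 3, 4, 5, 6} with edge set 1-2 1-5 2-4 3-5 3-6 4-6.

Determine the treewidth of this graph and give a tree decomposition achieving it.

Treewidth 2.
One optimal decomposition is:
Bags: B1 = {3, 5, 6}  B2 = {1, 5, 6}  B3 = {1, 2, 6}  B4 = {2, 4, 6}
Tree: B1–B2, B2–B3, B3–B4

The largest bag has 3 vertices, giving width 2; this decomposition certifies tw(G) ≤ 2. Since 6–3–5–1–2–4–6 is a cycle in G, G is not acyclic. Forests are exactly the graphs of treewidth ≤ 1, so tw(G) ≥ 2. Therefore the treewidth is 2.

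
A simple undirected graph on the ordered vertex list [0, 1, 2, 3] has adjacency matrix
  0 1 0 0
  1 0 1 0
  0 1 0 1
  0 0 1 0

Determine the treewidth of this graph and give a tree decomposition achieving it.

The largest bag has 2 vertices, giving width 1; this decomposition certifies tw(G) ≤ 1. Since G has at least one edge (e.g. 3–2), it is not an edgeless graph, so tw(G) ≥ 1. The upper and lower bounds meet at 1, so that is the treewidth.

Treewidth 1.
One optimal decomposition is:
Bags: B1 = {2, 3}  B2 = {1, 2}  B3 = {0, 1}
Tree: B1–B2, B2–B3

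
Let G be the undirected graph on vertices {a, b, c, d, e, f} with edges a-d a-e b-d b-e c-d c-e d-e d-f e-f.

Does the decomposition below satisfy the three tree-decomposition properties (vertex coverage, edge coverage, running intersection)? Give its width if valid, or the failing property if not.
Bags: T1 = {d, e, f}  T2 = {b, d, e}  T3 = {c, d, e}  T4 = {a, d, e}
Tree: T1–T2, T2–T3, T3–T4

Every vertex of G appears in some bag (union = {a, b, c, d, e, f}); every edge is covered by a bag; and for each vertex v the set of bags containing v is connected in the bag tree. The decomposition is therefore valid. The largest bag has 3 vertices, so the width is 2.

Yes; width 2.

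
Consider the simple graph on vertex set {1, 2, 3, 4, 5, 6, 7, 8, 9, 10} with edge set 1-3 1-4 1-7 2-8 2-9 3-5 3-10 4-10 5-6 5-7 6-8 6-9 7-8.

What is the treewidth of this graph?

2

A width-2 tree decomposition is:
Bags: B1 = {3, 4, 10}  B2 = {1, 3, 4}  B3 = {1, 3, 5}  B4 = {1, 5, 7}  B5 = {5, 6, 7}  B6 = {6, 7, 8}  B7 = {6, 8, 9}  B8 = {2, 8, 9}
Tree: B1–B2, B2–B3, B3–B4, B4–B5, B5–B6, B6–B7, B7–B8
Every bag has size at most 3, so the width is 3 − 1 = 2 and tw(G) ≤ 2. Since 10–4–1–3–10 is a cycle in G, G is not acyclic. Forests are exactly the graphs of treewidth ≤ 1, so tw(G) ≥ 2. The upper and lower bounds meet at 2, so that is the treewidth.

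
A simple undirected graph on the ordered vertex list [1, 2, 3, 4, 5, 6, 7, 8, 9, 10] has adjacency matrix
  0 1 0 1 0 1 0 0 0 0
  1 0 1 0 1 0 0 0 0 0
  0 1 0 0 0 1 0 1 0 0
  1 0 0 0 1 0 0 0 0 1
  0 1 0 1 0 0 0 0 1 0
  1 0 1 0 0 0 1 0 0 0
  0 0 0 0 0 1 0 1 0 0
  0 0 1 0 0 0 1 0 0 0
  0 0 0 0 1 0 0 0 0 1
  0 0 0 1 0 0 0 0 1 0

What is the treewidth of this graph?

2

A width-2 tree decomposition is:
Bags: B1 = {4, 9, 10}  B2 = {4, 5, 9}  B3 = {1, 4, 5}  B4 = {1, 2, 5}  B5 = {1, 2, 6}  B6 = {2, 3, 6}  B7 = {3, 6, 7}  B8 = {3, 7, 8}
Tree: B1–B2, B2–B3, B3–B4, B4–B5, B5–B6, B6–B7, B7–B8
The largest bag has 3 vertices, giving width 2; this decomposition certifies tw(G) ≤ 2. Since 10–9–5–4–10 is a cycle in G, G is not acyclic. Forests are exactly the graphs of treewidth ≤ 1, so tw(G) ≥ 2. Combining the bounds, tw(G) = 2.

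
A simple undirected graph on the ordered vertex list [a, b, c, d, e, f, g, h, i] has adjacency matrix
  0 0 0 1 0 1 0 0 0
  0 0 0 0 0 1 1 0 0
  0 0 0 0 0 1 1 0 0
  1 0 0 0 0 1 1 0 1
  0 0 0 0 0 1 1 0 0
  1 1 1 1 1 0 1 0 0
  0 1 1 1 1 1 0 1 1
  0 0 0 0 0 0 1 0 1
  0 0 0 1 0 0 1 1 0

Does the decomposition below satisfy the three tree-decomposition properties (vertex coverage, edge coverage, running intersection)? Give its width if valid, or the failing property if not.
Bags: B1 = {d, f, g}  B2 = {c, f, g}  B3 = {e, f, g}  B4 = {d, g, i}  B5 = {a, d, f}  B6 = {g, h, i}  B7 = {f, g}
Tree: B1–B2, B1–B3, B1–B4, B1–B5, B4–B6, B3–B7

A tree decomposition must satisfy three properties: every vertex lies in some bag; for every edge, both endpoints lie together in some bag; and for every vertex, the bags containing it form a connected subtree. Here vertex b appears in no bag, so the decomposition is invalid.

No — vertex b appears in no bag.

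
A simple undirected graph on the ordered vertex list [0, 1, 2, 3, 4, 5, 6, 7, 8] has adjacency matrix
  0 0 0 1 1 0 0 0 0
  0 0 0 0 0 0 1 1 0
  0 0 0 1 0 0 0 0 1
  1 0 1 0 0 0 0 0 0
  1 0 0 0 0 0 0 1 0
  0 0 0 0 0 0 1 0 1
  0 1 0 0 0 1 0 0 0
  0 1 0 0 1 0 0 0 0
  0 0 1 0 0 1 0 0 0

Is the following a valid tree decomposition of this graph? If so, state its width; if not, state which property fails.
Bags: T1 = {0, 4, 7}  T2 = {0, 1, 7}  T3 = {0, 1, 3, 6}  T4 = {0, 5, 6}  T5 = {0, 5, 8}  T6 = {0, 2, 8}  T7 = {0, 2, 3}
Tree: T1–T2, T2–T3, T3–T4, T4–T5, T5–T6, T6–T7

A tree decomposition must satisfy three properties: every vertex lies in some bag; for every edge, both endpoints lie together in some bag; and for every vertex, the bags containing it form a connected subtree. Here bags containing vertex 3 are not connected in the tree, so the decomposition is invalid.

No — bags containing vertex 3 are not connected in the tree.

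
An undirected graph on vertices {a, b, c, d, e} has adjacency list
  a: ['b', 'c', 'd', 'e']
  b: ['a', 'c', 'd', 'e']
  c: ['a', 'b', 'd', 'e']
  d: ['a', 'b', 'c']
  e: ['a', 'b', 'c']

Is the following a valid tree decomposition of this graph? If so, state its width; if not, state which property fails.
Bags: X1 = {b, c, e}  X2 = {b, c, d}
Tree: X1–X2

A tree decomposition must satisfy three properties: every vertex lies in some bag; for every edge, both endpoints lie together in some bag; and for every vertex, the bags containing it form a connected subtree. Here vertex a appears in no bag, so the decomposition is invalid.

No — vertex a appears in no bag.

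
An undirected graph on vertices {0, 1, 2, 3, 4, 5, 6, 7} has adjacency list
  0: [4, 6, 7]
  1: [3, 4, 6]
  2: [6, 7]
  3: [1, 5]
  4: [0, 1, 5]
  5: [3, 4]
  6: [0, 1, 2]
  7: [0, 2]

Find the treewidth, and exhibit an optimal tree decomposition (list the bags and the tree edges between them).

Treewidth 2.
One such decomposition:
Bags: B1 = {2, 6, 7}  B2 = {0, 6, 7}  B3 = {0, 1, 6}  B4 = {0, 1, 4}  B5 = {1, 3, 4}  B6 = {3, 4, 5}
Tree: B1–B2, B2–B3, B3–B4, B4–B5, B5–B6

The largest bag has 3 vertices, giving width 2; this decomposition certifies tw(G) ≤ 2. For the lower bound, G contains the cycle 2–7–0–6–2, so G is not a forest; only forests have treewidth ≤ 1, hence tw(G) ≥ 2. Therefore the treewidth is 2.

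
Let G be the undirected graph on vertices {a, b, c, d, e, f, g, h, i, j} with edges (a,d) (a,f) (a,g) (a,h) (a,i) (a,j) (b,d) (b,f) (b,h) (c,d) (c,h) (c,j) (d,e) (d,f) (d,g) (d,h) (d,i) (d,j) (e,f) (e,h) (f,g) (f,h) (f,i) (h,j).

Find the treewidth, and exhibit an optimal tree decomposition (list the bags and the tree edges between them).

The largest bag has 4 vertices, giving width 3; this decomposition certifies tw(G) ≤ 3. On the other hand G contains the 4-clique {c, d, h, j}. A clique must lie in a single bag of any decomposition, so no decomposition can have width below 3. The upper and lower bounds meet at 3, so that is the treewidth.

Treewidth 3.
Bags: B1 = {a, d, h, j}  B2 = {a, d, f, h}  B3 = {a, d, f, i}  B4 = {d, e, f, h}  B5 = {b, d, f, h}  B6 = {c, d, h, j}  B7 = {a, d, f, g}
Tree: B1–B2, B2–B3, B2–B4, B2–B5, B1–B6, B3–B7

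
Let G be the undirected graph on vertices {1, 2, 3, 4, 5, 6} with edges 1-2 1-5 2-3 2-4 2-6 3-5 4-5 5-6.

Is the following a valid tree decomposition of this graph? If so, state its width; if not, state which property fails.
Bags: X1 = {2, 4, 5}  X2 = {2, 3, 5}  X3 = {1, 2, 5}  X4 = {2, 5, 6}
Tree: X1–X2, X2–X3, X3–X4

Every vertex of G appears in some bag (union = {1, 2, 3, 4, 5, 6}); every edge is covered by a bag; and for each vertex v the set of bags containing v is connected in the bag tree. The decomposition is therefore valid. The largest bag has 3 vertices, so the width is 2.

Yes; width 2.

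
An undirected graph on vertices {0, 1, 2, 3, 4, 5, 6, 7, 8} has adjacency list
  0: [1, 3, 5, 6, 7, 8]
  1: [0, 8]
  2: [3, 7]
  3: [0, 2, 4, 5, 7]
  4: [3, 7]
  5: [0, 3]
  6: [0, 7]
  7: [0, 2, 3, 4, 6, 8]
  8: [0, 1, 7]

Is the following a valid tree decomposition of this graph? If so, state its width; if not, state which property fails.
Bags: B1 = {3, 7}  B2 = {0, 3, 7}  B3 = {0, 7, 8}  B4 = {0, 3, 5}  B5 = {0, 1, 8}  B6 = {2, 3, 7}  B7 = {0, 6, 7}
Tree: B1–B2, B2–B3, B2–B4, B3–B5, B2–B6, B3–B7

No — vertex 4 appears in no bag.

A tree decomposition must satisfy three properties: every vertex lies in some bag; for every edge, both endpoints lie together in some bag; and for every vertex, the bags containing it form a connected subtree. Here vertex 4 appears in no bag, so the decomposition is invalid.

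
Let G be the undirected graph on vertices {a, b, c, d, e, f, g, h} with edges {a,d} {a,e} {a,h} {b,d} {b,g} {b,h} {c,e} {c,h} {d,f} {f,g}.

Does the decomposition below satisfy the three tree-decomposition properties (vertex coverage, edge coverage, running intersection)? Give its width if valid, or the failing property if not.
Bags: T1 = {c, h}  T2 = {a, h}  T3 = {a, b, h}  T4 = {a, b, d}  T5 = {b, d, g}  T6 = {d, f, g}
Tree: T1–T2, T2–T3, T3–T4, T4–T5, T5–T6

No — vertex e appears in no bag.

A tree decomposition must satisfy three properties: every vertex lies in some bag; for every edge, both endpoints lie together in some bag; and for every vertex, the bags containing it form a connected subtree. Here vertex e appears in no bag, so the decomposition is invalid.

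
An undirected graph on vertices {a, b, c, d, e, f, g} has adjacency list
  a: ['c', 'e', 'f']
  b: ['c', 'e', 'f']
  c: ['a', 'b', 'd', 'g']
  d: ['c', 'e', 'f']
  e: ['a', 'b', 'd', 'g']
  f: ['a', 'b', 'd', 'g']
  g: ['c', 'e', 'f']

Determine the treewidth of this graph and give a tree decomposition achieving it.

Treewidth 3.
One optimal decomposition is:
Bags: B1 = {c, e, f, g}  B2 = {a, c, e, f}  B3 = {c, d, e, f}  B4 = {b, c, e, f}
Tree: B1–B2, B2–B3, B3–B4

Each bag holds 4 vertices, so the decomposition has width 3, which upper-bounds the treewidth. For the lower bound: the 4 vertex sets {c,g}, {a,f}, {e}, {d} are disjoint, each induces a connected subgraph, and every pair is joined by at least one edge of G. Contracting each set to a single vertex therefore yields K_{4} as a minor, and since treewidth is minor-monotone, tw(G) ≥ tw(K_{4}) = 3. The upper and lower bounds meet at 3, so that is the treewidth.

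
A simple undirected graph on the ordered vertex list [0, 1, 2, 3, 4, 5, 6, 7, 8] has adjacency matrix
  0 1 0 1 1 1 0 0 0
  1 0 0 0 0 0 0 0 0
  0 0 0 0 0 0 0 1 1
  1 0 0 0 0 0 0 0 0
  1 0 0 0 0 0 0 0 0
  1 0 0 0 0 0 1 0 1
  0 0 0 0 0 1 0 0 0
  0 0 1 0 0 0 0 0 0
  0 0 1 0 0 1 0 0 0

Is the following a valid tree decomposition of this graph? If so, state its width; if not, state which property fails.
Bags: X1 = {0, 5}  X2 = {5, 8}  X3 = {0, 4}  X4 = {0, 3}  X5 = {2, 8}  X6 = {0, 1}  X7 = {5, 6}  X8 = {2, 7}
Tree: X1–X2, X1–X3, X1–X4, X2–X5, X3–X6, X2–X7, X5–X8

Checking the three conditions: (i) the bags cover all of {0, 1, 2, 3, 4, 5, 6, 7, 8}; (ii) for each edge, some bag contains both endpoints; (iii) the bags containing any fixed vertex form a subtree. All hold, so the decomposition is valid with width 2 − 1 = 1.

Yes; width 1.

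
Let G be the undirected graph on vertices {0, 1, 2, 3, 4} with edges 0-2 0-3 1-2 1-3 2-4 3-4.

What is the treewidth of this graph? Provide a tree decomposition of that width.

Treewidth 2.
One optimal decomposition is:
Bags: B1 = {2, 3, 4}  B2 = {0, 2, 3}  B3 = {1, 2, 3}
Tree: B1–B2, B2–B3

Each bag holds 3 vertices, so the decomposition has width 2, which upper-bounds the treewidth. For the lower bound, G contains the cycle 4–3–0–2–4, so G is not a forest; only forests have treewidth ≤ 1, hence tw(G) ≥ 2. Therefore the treewidth is 2.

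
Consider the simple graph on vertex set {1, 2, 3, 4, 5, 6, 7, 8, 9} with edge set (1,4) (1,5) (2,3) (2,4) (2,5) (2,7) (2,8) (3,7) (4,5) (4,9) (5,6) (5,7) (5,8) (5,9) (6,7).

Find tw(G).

A width-2 tree decomposition is:
Bags: B1 = {2, 5, 8}  B2 = {2, 4, 5}  B3 = {4, 5, 9}  B4 = {2, 5, 7}  B5 = {1, 4, 5}  B6 = {5, 6, 7}  B7 = {2, 3, 7}
Tree: B1–B2, B2–B3, B1–B4, B2–B5, B4–B6, B4–B7
Each bag holds 3 vertices, so the decomposition has width 2, which upper-bounds the treewidth. On the other hand G contains the 3-clique {2, 3, 7}. A clique must lie in a single bag of any decomposition, so no decomposition can have width below 2. Therefore the treewidth is 2.

2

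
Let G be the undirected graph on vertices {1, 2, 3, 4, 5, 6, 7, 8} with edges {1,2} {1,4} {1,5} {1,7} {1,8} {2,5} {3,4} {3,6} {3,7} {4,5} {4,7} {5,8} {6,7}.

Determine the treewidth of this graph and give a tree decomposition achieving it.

The largest bag has 3 vertices, giving width 2; this decomposition certifies tw(G) ≤ 2. On the other hand G contains the 3-clique {1, 5, 8}. A clique must lie in a single bag of any decomposition, so no decomposition can have width below 2. Therefore the treewidth is 2.

Treewidth 2.
One such decomposition:
Bags: B1 = {1, 4, 5}  B2 = {1, 4, 7}  B3 = {1, 5, 8}  B4 = {3, 4, 7}  B5 = {3, 6, 7}  B6 = {1, 2, 5}
Tree: B1–B2, B1–B3, B2–B4, B4–B5, B1–B6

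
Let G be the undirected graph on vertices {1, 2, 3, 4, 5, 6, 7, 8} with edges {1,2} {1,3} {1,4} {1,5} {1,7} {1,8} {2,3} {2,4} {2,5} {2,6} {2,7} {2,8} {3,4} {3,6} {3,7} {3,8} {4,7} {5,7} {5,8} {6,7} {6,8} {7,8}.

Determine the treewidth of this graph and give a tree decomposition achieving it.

Each bag holds 5 vertices, so the decomposition has width 4, which upper-bounds the treewidth. For the lower bound, the 5 vertices {1, 2, 3, 7, 8} are pairwise adjacent, and any tree decomposition puts a clique entirely inside one bag — forcing width ≥ 4. Combining the bounds, tw(G) = 4.

Treewidth 4.
Bags: B1 = {2, 3, 6, 7, 8}  B2 = {1, 2, 3, 7, 8}  B3 = {1, 2, 5, 7, 8}  B4 = {1, 2, 3, 4, 7}
Tree: B1–B2, B2–B3, B2–B4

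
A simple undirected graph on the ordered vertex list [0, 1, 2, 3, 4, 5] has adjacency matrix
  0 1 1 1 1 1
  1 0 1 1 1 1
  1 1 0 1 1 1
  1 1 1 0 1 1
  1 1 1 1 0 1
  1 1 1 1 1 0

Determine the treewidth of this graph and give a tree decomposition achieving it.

Treewidth 5.
Bags: B1 = {0, 1, 2, 3, 4, 5}
Tree: (single bag)

With just one bag of size 6, the width is 6 − 1 = 5, so tw(G) ≤ 5. On the other hand G contains the 6-clique {0, 1, 2, 3, 4, 5}. A clique must lie in a single bag of any decomposition, so no decomposition can have width below 5. Hence tw(G) = 5 exactly.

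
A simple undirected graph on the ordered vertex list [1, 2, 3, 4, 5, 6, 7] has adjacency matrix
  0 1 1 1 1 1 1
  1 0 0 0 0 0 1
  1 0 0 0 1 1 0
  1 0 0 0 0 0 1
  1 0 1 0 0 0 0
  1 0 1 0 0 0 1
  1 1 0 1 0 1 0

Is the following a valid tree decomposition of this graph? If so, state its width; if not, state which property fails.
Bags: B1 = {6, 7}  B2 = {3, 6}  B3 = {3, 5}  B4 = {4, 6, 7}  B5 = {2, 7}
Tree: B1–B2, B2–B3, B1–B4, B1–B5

A tree decomposition must satisfy three properties: every vertex lies in some bag; for every edge, both endpoints lie together in some bag; and for every vertex, the bags containing it form a connected subtree. Here vertex 1 appears in no bag, so the decomposition is invalid.

No — vertex 1 appears in no bag.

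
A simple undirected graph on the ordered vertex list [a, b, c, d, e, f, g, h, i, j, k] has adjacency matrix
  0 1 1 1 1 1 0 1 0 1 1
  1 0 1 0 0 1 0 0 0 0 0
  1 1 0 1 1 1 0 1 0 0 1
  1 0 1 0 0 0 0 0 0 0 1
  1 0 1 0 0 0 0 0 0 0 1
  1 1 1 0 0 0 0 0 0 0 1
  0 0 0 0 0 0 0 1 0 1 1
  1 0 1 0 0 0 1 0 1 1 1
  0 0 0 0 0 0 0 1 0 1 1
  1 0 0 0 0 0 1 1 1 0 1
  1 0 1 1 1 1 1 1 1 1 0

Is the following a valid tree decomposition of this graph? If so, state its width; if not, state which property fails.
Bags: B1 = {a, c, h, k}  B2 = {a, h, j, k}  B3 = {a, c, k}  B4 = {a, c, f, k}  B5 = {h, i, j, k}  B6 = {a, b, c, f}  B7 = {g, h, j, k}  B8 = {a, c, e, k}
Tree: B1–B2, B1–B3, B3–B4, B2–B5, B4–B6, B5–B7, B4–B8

A tree decomposition must satisfy three properties: every vertex lies in some bag; for every edge, both endpoints lie together in some bag; and for every vertex, the bags containing it form a connected subtree. Here vertex d appears in no bag, so the decomposition is invalid.

No — vertex d appears in no bag.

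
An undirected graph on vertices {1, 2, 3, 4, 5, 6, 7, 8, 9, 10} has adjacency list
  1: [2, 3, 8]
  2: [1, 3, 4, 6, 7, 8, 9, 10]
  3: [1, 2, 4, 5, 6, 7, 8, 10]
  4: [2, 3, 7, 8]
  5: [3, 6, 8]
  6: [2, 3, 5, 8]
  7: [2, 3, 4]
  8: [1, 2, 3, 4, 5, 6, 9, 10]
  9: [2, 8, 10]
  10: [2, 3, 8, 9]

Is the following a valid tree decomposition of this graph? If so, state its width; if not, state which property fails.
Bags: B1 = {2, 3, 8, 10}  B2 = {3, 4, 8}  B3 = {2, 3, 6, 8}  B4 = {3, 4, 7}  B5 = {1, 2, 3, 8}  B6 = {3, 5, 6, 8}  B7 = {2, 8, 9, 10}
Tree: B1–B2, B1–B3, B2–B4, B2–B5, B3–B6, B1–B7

A tree decomposition must satisfy three properties: every vertex lies in some bag; for every edge, both endpoints lie together in some bag; and for every vertex, the bags containing it form a connected subtree. Here edge (2,4) lies in no bag, so the decomposition is invalid.

No — edge (2,4) lies in no bag.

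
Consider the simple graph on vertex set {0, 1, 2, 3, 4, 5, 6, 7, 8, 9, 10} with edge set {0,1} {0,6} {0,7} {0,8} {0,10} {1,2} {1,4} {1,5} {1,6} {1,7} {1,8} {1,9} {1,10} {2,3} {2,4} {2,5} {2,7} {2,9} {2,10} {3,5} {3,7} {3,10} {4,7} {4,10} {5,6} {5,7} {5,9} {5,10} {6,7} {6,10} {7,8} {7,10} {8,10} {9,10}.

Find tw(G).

4

A width-4 tree decomposition is:
Bags: B1 = {1, 2, 5, 7, 10}  B2 = {1, 2, 4, 7, 10}  B3 = {1, 5, 6, 7, 10}  B4 = {0, 1, 6, 7, 10}  B5 = {0, 1, 7, 8, 10}  B6 = {1, 2, 5, 9, 10}  B7 = {2, 3, 5, 7, 10}
Tree: B1–B2, B1–B3, B3–B4, B4–B5, B1–B6, B1–B7
Every bag has size at most 5, so the width is 5 − 1 = 4 and tw(G) ≤ 4. On the other hand G contains the 5-clique {1, 2, 5, 9, 10}. A clique must lie in a single bag of any decomposition, so no decomposition can have width below 4. Combining the bounds, tw(G) = 4.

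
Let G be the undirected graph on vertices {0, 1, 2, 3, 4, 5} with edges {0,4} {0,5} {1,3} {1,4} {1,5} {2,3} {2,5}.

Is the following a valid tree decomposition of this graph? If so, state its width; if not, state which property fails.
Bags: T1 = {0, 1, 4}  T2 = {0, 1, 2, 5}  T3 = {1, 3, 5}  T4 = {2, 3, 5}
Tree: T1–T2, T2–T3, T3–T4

No — bags containing vertex 2 are not connected in the tree.

A tree decomposition must satisfy three properties: every vertex lies in some bag; for every edge, both endpoints lie together in some bag; and for every vertex, the bags containing it form a connected subtree. Here bags containing vertex 2 are not connected in the tree, so the decomposition is invalid.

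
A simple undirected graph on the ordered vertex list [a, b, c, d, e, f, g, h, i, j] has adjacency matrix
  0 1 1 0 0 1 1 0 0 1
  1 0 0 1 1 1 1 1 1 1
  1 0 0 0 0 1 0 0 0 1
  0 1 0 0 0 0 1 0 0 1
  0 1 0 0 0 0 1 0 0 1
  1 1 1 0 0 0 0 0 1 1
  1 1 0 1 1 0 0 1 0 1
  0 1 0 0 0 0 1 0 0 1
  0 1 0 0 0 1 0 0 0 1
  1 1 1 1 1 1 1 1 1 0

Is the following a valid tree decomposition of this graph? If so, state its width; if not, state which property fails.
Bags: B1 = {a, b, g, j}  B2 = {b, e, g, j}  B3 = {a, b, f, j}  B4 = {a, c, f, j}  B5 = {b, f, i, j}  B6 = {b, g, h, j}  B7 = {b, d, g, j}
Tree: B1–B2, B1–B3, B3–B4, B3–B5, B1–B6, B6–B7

Yes; width 3.

Vertex coverage: the bags together contain {a, b, c, d, e, f, g, h, i, j}, the full vertex set. Edge coverage: each edge of G has both endpoints in at least one bag. Running intersection: for every vertex, the bags containing it form a connected subtree. All three properties hold, so this is a valid tree decomposition of width max|bag| − 1 = 3, and hence tw(G) ≤ 3.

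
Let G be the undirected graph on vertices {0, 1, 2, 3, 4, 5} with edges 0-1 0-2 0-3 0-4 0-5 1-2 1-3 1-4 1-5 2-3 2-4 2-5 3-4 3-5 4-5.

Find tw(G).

5

A width-5 tree decomposition is:
Bags: B1 = {0, 1, 2, 3, 4, 5}
Tree: (single bag)
A single bag containing all 6 vertices is trivially a valid decomposition of width 5. Conversely, {0, 1, 2, 3, 4, 5} is a clique of size 6, and the vertices of any clique must share a bag in every tree decomposition; so some bag has ≥ 6 vertices and tw(G) ≥ 5. Therefore the treewidth is 5.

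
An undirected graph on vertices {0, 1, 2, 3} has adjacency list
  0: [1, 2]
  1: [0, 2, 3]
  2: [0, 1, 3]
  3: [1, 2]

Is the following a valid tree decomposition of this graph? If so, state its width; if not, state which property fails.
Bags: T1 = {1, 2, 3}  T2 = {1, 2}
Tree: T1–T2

No — vertex 0 appears in no bag.

A tree decomposition must satisfy three properties: every vertex lies in some bag; for every edge, both endpoints lie together in some bag; and for every vertex, the bags containing it form a connected subtree. Here vertex 0 appears in no bag, so the decomposition is invalid.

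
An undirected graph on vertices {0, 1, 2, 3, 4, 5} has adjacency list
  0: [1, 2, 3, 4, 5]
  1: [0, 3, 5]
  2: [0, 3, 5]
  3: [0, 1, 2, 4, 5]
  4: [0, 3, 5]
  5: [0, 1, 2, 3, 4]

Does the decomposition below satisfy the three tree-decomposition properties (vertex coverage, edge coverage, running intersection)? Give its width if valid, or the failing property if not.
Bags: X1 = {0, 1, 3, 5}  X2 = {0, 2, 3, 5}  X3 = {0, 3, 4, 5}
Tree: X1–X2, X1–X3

Checking the three conditions: (i) the bags cover all of {0, 1, 2, 3, 4, 5}; (ii) for each edge, some bag contains both endpoints; (iii) the bags containing any fixed vertex form a subtree. All hold, so the decomposition is valid with width 4 − 1 = 3.

Yes; width 3.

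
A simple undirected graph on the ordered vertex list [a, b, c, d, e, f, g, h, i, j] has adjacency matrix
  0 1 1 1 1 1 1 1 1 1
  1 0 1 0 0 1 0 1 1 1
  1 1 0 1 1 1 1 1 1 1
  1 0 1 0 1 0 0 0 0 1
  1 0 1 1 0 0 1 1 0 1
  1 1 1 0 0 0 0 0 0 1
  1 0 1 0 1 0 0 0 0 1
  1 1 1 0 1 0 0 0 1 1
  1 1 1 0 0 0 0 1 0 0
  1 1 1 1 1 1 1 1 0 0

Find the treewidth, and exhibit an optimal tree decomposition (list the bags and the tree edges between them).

Treewidth 4.
One optimal decomposition is:
Bags: B1 = {a, b, c, h, j}  B2 = {a, c, e, h, j}  B3 = {a, c, d, e, j}  B4 = {a, b, c, h, i}  B5 = {a, b, c, f, j}  B6 = {a, c, e, g, j}
Tree: B1–B2, B2–B3, B1–B4, B1–B5, B3–B6

Each bag holds 5 vertices, so the decomposition has width 4, which upper-bounds the treewidth. For the lower bound, the 5 vertices {a, c, d, e, j} are pairwise adjacent, and any tree decomposition puts a clique entirely inside one bag — forcing width ≥ 4. Combining the bounds, tw(G) = 4.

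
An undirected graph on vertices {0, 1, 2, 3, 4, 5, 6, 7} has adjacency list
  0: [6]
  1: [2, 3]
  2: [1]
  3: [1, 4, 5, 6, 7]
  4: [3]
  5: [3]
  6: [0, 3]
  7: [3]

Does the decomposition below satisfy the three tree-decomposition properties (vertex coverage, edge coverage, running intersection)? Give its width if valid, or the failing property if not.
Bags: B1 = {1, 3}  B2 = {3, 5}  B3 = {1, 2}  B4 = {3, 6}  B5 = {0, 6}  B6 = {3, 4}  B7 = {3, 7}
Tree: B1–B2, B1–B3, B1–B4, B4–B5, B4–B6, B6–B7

Checking the three conditions: (i) the bags cover all of {0, 1, 2, 3, 4, 5, 6, 7}; (ii) for each edge, some bag contains both endpoints; (iii) the bags containing any fixed vertex form a subtree. All hold, so the decomposition is valid with width 2 − 1 = 1.

Yes; width 1.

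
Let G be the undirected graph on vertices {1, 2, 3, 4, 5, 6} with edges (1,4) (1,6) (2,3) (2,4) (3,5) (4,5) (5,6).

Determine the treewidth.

2

A width-2 tree decomposition is:
Bags: B1 = {2, 3, 5}  B2 = {2, 4, 5}  B3 = {4, 5, 6}  B4 = {1, 4, 6}
Tree: B1–B2, B2–B3, B3–B4
Each bag holds 3 vertices, so the decomposition has width 2, which upper-bounds the treewidth. The edges 3–2–4–5–3 form a cycle, so G is not a tree and its treewidth is at least 2. Therefore the treewidth is 2.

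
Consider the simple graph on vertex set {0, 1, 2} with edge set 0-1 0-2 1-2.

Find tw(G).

A width-2 tree decomposition is:
Bags: B1 = {0, 1, 2}
Tree: (single bag)
A single bag containing all 3 vertices is trivially a valid decomposition of width 2. Conversely, {0, 1, 2} is a clique of size 3, and the vertices of any clique must share a bag in every tree decomposition; so some bag has ≥ 3 vertices and tw(G) ≥ 2. The upper and lower bounds meet at 2, so that is the treewidth.

2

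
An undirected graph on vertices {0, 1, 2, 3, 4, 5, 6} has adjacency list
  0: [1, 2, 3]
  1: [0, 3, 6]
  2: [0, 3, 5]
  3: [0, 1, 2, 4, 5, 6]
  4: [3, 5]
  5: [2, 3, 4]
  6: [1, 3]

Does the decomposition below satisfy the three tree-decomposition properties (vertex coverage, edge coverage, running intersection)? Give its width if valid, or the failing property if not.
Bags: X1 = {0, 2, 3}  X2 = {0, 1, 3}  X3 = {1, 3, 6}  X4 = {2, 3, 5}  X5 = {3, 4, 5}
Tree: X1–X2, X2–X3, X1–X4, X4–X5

Vertex coverage: the bags together contain {0, 1, 2, 3, 4, 5, 6}, the full vertex set. Edge coverage: each edge of G has both endpoints in at least one bag. Running intersection: for every vertex, the bags containing it form a connected subtree. All three properties hold, so this is a valid tree decomposition of width max|bag| − 1 = 2, and hence tw(G) ≤ 2.

Yes; width 2.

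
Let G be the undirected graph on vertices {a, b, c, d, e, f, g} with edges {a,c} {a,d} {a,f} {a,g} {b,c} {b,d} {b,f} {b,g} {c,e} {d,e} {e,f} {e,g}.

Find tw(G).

A width-3 tree decomposition is:
Bags: B1 = {a, b, e, g}  B2 = {a, b, c, e}  B3 = {a, b, e, f}  B4 = {a, b, d, e}
Tree: B1–B2, B2–B3, B3–B4
Each bag holds 4 vertices, so the decomposition has width 3, which upper-bounds the treewidth. For the lower bound: the 4 vertex sets {a,g}, {c,e}, {b}, {f} are disjoint, each induces a connected subgraph, and every pair is joined by at least one edge of G. Contracting each set to a single vertex therefore yields K_{4} as a minor, and since treewidth is minor-monotone, tw(G) ≥ tw(K_{4}) = 3. Therefore the treewidth is 3.

3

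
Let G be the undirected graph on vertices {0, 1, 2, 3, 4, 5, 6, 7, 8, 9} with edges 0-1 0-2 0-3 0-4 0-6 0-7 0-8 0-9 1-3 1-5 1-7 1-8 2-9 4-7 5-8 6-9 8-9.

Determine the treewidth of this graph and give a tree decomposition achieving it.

Every bag has size at most 3, so the width is 3 − 1 = 2 and tw(G) ≤ 2. On the other hand G contains the 3-clique {0, 1, 8}. A clique must lie in a single bag of any decomposition, so no decomposition can have width below 2. The upper and lower bounds meet at 2, so that is the treewidth.

Treewidth 2.
Bags: B1 = {0, 1, 8}  B2 = {0, 1, 7}  B3 = {1, 5, 8}  B4 = {0, 1, 3}  B5 = {0, 8, 9}  B6 = {0, 2, 9}  B7 = {0, 4, 7}  B8 = {0, 6, 9}
Tree: B1–B2, B1–B3, B1–B4, B1–B5, B5–B6, B2–B7, B5–B8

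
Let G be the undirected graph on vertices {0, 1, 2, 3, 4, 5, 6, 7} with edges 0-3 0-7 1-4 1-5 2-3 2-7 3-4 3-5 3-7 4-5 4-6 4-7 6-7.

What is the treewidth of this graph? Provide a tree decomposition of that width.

Each bag holds 3 vertices, so the decomposition has width 2, which upper-bounds the treewidth. For the lower bound, the 3 vertices {1, 4, 5} are pairwise adjacent, and any tree decomposition puts a clique entirely inside one bag — forcing width ≥ 2. Hence tw(G) = 2 exactly.

Treewidth 2.
Bags: B1 = {3, 4, 7}  B2 = {4, 6, 7}  B3 = {3, 4, 5}  B4 = {2, 3, 7}  B5 = {1, 4, 5}  B6 = {0, 3, 7}
Tree: B1–B2, B1–B3, B1–B4, B3–B5, B4–B6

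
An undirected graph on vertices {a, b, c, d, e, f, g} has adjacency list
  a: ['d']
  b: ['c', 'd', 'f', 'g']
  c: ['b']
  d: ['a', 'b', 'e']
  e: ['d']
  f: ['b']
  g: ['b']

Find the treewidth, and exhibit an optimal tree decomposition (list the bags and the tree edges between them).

Treewidth 1.
One such decomposition:
Bags: B1 = {b, g}  B2 = {b, d}  B3 = {b, c}  B4 = {b, f}  B5 = {d, e}  B6 = {a, d}
Tree: B1–B2, B2–B3, B2–B4, B2–B5, B5–B6

Every bag has size at most 2, so the width is 2 − 1 = 1 and tw(G) ≤ 1. Since G has at least one edge (e.g. b–g), it is not an edgeless graph, so tw(G) ≥ 1. The upper and lower bounds meet at 1, so that is the treewidth.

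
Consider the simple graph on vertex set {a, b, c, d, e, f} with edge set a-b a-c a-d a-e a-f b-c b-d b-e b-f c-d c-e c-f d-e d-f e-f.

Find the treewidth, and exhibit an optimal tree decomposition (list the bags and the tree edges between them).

A single bag containing all 6 vertices is trivially a valid decomposition of width 5. For the lower bound, the 6 vertices {a, b, c, d, e, f} are pairwise adjacent, and any tree decomposition puts a clique entirely inside one bag — forcing width ≥ 5. Hence tw(G) = 5 exactly.

Treewidth 5.
One optimal decomposition is:
Bags: B1 = {a, b, c, d, e, f}
Tree: (single bag)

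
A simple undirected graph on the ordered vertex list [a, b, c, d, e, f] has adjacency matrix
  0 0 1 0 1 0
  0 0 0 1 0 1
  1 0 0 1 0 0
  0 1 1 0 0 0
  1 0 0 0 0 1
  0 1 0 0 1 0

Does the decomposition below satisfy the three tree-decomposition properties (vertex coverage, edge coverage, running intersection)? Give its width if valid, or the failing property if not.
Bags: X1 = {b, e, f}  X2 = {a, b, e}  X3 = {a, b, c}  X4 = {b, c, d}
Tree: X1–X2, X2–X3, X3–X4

Vertex coverage: the bags together contain {a, b, c, d, e, f}, the full vertex set. Edge coverage: each edge of G has both endpoints in at least one bag. Running intersection: for every vertex, the bags containing it form a connected subtree. All three properties hold, so this is a valid tree decomposition of width max|bag| − 1 = 2, and hence tw(G) ≤ 2.

Yes; width 2.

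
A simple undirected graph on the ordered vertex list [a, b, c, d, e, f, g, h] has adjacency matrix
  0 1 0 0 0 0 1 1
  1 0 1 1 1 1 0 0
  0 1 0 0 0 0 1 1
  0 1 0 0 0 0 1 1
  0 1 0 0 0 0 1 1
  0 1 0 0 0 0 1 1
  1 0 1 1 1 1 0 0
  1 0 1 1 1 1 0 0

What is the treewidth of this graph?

3

A width-3 tree decomposition is:
Bags: B1 = {b, d, g, h}  B2 = {b, c, g, h}  B3 = {b, e, g, h}  B4 = {a, b, g, h}  B5 = {b, f, g, h}
Tree: B1–B2, B2–B3, B3–B4, B4–B5
Each bag holds 4 vertices, so the decomposition has width 3, which upper-bounds the treewidth. For the lower bound: the 4 vertex sets {b,d}, {c,h}, {g}, {e} are disjoint, each induces a connected subgraph, and every pair is joined by at least one edge of G. Contracting each set to a single vertex therefore yields K_{4} as a minor, and since treewidth is minor-monotone, tw(G) ≥ tw(K_{4}) = 3. Therefore the treewidth is 3.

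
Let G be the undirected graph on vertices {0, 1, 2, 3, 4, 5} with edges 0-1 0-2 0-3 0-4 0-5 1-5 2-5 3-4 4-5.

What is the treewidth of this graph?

2

A width-2 tree decomposition is:
Bags: B1 = {0, 1, 5}  B2 = {0, 2, 5}  B3 = {0, 4, 5}  B4 = {0, 3, 4}
Tree: B1–B2, B2–B3, B3–B4
Every bag has size at most 3, so the width is 3 − 1 = 2 and tw(G) ≤ 2. For the lower bound, the 3 vertices {0, 3, 4} are pairwise adjacent, and any tree decomposition puts a clique entirely inside one bag — forcing width ≥ 2. Combining the bounds, tw(G) = 2.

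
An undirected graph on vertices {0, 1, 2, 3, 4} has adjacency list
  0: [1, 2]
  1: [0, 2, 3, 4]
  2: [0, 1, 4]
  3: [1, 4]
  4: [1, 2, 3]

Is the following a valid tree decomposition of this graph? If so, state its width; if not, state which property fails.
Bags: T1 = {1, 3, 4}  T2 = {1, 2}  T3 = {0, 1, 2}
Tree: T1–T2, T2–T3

A tree decomposition must satisfy three properties: every vertex lies in some bag; for every edge, both endpoints lie together in some bag; and for every vertex, the bags containing it form a connected subtree. Here edge (4,2) lies in no bag, so the decomposition is invalid.

No — edge (4,2) lies in no bag.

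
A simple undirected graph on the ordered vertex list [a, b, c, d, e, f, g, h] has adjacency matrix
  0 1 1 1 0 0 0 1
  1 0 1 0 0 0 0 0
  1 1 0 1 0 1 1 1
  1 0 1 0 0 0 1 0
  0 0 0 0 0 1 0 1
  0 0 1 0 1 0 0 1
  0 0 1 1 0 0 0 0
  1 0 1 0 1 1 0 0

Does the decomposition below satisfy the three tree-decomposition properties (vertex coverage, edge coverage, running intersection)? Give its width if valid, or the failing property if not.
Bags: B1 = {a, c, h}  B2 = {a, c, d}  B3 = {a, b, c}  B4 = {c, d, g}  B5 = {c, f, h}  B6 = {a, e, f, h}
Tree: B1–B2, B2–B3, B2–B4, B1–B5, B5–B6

A tree decomposition must satisfy three properties: every vertex lies in some bag; for every edge, both endpoints lie together in some bag; and for every vertex, the bags containing it form a connected subtree. Here bags containing vertex a are not connected in the tree, so the decomposition is invalid.

No — bags containing vertex a are not connected in the tree.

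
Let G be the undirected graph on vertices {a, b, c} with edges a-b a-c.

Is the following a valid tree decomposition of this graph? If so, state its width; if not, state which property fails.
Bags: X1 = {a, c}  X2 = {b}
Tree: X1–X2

A tree decomposition must satisfy three properties: every vertex lies in some bag; for every edge, both endpoints lie together in some bag; and for every vertex, the bags containing it form a connected subtree. Here edge (a,b) lies in no bag, so the decomposition is invalid.

No — edge (a,b) lies in no bag.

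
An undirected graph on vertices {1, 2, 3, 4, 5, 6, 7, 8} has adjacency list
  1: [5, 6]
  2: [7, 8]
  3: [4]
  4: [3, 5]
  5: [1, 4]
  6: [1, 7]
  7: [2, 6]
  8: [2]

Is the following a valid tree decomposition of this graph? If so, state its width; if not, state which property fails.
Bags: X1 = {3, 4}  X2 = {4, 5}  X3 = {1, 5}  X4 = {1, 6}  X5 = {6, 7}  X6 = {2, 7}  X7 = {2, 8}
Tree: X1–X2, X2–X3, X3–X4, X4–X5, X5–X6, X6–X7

Yes; width 1.

Every vertex of G appears in some bag (union = {1, 2, 3, 4, 5, 6, 7, 8}); every edge is covered by a bag; and for each vertex v the set of bags containing v is connected in the bag tree. The decomposition is therefore valid. The largest bag has 2 vertices, so the width is 1.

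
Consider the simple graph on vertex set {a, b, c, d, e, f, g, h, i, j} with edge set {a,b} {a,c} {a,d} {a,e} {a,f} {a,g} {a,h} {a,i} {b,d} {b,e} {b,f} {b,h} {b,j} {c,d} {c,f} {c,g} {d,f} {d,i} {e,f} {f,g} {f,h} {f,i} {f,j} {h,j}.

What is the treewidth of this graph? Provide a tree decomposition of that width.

Treewidth 3.
Bags: B1 = {a, b, f, h}  B2 = {a, b, d, f}  B3 = {a, b, e, f}  B4 = {b, f, h, j}  B5 = {a, c, d, f}  B6 = {a, d, f, i}  B7 = {a, c, f, g}
Tree: B1–B2, B2–B3, B1–B4, B2–B5, B5–B6, B5–B7

Each bag holds 4 vertices, so the decomposition has width 3, which upper-bounds the treewidth. For the lower bound, the 4 vertices {b, f, h, j} are pairwise adjacent, and any tree decomposition puts a clique entirely inside one bag — forcing width ≥ 3. Therefore the treewidth is 3.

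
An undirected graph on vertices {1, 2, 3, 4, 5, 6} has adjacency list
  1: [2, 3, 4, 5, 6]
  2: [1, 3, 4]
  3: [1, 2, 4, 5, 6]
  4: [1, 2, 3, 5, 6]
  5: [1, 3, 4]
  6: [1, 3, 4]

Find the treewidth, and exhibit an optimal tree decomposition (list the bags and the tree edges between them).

Treewidth 3.
One optimal decomposition is:
Bags: B1 = {1, 3, 4, 6}  B2 = {1, 2, 3, 4}  B3 = {1, 3, 4, 5}
Tree: B1–B2, B1–B3

Each bag holds 4 vertices, so the decomposition has width 3, which upper-bounds the treewidth. For the lower bound, the 4 vertices {1, 2, 3, 4} are pairwise adjacent, and any tree decomposition puts a clique entirely inside one bag — forcing width ≥ 3. Therefore the treewidth is 3.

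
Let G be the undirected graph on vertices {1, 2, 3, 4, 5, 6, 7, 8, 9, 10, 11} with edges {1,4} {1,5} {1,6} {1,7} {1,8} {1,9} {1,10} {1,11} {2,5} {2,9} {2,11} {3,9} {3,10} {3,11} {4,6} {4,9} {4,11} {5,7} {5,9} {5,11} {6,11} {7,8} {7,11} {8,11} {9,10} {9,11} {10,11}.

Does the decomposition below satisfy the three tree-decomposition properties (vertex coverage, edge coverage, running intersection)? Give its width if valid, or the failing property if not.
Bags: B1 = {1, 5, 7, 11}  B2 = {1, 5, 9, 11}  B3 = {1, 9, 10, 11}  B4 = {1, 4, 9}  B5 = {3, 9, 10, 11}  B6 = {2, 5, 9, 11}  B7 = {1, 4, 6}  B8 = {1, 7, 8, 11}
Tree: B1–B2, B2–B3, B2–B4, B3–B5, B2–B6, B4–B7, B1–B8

No — edge (11,4) lies in no bag.

A tree decomposition must satisfy three properties: every vertex lies in some bag; for every edge, both endpoints lie together in some bag; and for every vertex, the bags containing it form a connected subtree. Here edge (11,4) lies in no bag, so the decomposition is invalid.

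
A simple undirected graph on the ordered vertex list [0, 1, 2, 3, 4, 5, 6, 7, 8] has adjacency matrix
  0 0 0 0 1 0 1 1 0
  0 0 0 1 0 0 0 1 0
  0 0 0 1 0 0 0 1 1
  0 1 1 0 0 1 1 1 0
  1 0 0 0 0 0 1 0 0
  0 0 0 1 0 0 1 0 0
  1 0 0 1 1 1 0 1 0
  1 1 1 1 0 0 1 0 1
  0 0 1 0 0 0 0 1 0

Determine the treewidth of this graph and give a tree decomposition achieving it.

The largest bag has 3 vertices, giving width 2; this decomposition certifies tw(G) ≤ 2. On the other hand G contains the 3-clique {0, 4, 6}. A clique must lie in a single bag of any decomposition, so no decomposition can have width below 2. Therefore the treewidth is 2.

Treewidth 2.
One optimal decomposition is:
Bags: B1 = {3, 6, 7}  B2 = {1, 3, 7}  B3 = {3, 5, 6}  B4 = {0, 6, 7}  B5 = {0, 4, 6}  B6 = {2, 3, 7}  B7 = {2, 7, 8}
Tree: B1–B2, B1–B3, B1–B4, B4–B5, B1–B6, B6–B7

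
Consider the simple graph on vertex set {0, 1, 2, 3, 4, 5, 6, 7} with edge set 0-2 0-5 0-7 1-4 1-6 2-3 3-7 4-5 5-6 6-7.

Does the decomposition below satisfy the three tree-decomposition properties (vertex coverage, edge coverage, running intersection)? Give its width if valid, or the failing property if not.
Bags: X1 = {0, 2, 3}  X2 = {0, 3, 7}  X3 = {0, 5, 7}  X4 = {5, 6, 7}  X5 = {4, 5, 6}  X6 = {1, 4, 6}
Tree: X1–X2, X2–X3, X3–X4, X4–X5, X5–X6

Checking the three conditions: (i) the bags cover all of {0, 1, 2, 3, 4, 5, 6, 7}; (ii) for each edge, some bag contains both endpoints; (iii) the bags containing any fixed vertex form a subtree. All hold, so the decomposition is valid with width 3 − 1 = 2.

Yes; width 2.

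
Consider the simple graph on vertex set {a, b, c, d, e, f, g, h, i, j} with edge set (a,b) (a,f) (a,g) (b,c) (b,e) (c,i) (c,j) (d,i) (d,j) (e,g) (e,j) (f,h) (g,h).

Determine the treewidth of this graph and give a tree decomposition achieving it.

Treewidth 2.
Bags: B1 = {a, f, h}  B2 = {a, g, h}  B3 = {a, b, g}  B4 = {b, e, g}  B5 = {b, c, e}  B6 = {c, e, j}  B7 = {c, i, j}  B8 = {d, i, j}
Tree: B1–B2, B2–B3, B3–B4, B4–B5, B5–B6, B6–B7, B7–B8

The largest bag has 3 vertices, giving width 2; this decomposition certifies tw(G) ≤ 2. The edges f–h–g–a–f form a cycle, so G is not a tree and its treewidth is at least 2. The upper and lower bounds meet at 2, so that is the treewidth.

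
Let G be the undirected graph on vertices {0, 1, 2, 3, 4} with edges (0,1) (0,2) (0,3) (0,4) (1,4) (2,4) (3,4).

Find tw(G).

A width-2 tree decomposition is:
Bags: B1 = {0, 2, 4}  B2 = {0, 1, 4}  B3 = {0, 3, 4}
Tree: B1–B2, B2–B3
Each bag holds 3 vertices, so the decomposition has width 2, which upper-bounds the treewidth. On the other hand G contains the 3-clique {0, 1, 4}. A clique must lie in a single bag of any decomposition, so no decomposition can have width below 2. Combining the bounds, tw(G) = 2.

2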